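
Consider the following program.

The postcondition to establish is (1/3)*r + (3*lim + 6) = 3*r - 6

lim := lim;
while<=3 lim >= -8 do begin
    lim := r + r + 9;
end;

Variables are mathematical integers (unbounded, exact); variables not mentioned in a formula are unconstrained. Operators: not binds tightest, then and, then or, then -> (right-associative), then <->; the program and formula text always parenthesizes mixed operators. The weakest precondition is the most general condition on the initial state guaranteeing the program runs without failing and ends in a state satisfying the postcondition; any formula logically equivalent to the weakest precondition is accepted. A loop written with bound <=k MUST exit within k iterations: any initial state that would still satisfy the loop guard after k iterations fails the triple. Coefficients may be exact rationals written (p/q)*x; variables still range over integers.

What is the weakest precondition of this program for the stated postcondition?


Working backward. After the program, the postcondition (1/3)*r + (3*lim + 6) = 3*r - 6 must hold; in canonical form it is 3*lim = (8/3)*r - 12.
Before the loop (bound <=3), unroll the exhaustion recursion (WP_0 = exit-now case; WP_j = one more guarded iteration, up to j = 3):
  WP_0: (not (lim >= -8)) and 3*lim = (8/3)*r - 12
  WP_1: (lim >= -8 -> ((not (2*r >= -17)) and (10/3)*r = -39)) and ((not (lim >= -8)) -> 3*lim = (8/3)*r - 12)
  WP_2: (lim >= -8 -> ((2*r >= -17 -> ((not (2*r >= -17)) and (10/3)*r = -39)) and ((not (2*r >= -17)) -> (10/3)*r = -39))) and ((not (lim >= -8)) -> 3*lim = (8/3)*r - 12)
  WP_3: (lim >= -8 -> ((2*r >= -17 -> ((2*r >= -17 -> ((not (2*r >= -17)) and (10/3)*r = -39)) and ((not (2*r >= -17)) -> (10/3)*r = -39))) and ((not (2*r >= -17)) -> (10/3)*r = -39))) and ((not (lim >= -8)) -> 3*lim = (8/3)*r - 12)
So before the loop: (lim >= -8 -> ((2*r >= -17 -> ((2*r >= -17 -> ((not (2*r >= -17)) and (10/3)*r = -39)) and ((not (2*r >= -17)) -> (10/3)*r = -39))) and ((not (2*r >= -17)) -> (10/3)*r = -39))) and ((not (lim >= -8)) -> 3*lim = (8/3)*r - 12)
Before lim := lim: (lim >= -8 -> ((2*r >= -17 -> ((2*r >= -17 -> ((not (2*r >= -17)) and (10/3)*r = -39)) and ((not (2*r >= -17)) -> (10/3)*r = -39))) and ((not (2*r >= -17)) -> (10/3)*r = -39))) and ((not (lim >= -8)) -> 3*lim = (8/3)*r - 12)
Answer: WP = (lim >= -8 -> ((2*r >= -17 -> ((2*r >= -17 -> ((not (2*r >= -17)) and (10/3)*r = -39)) and ((not (2*r >= -17)) -> (10/3)*r = -39))) and ((not (2*r >= -17)) -> (10/3)*r = -39))) and ((not (lim >= -8)) -> 3*lim = (8/3)*r - 12)


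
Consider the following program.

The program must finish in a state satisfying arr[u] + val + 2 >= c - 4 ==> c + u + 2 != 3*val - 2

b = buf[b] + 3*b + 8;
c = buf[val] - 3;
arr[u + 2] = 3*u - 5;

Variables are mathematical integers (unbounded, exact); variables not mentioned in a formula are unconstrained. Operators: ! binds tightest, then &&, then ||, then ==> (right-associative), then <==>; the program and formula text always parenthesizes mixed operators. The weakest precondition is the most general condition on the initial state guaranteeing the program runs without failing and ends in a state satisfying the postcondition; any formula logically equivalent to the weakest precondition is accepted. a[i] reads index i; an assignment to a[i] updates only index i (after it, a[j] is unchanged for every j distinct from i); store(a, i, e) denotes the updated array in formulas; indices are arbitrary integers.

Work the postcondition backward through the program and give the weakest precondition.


Working backward. After the program, the postcondition arr[u] + val + 2 >= c - 4 ==> c + u + 2 != 3*val - 2 must hold; in canonical form it is arr[u] + val >= c - 6 ==> c + u != 3*val - 4.
Before arr[u + 2] := 3*u - 5: store(arr, u + 2, 3*u - 5)[u] + val >= c - 6 ==> c + u != 3*val - 4
Before c := buf[val] - 3: store(arr, u + 2, 3*u - 5)[u] + val >= buf[val] - 9 ==> buf[val] + u != 3*val - 1
Before b := buf[b] + 3*b + 8: store(arr, u + 2, 3*u - 5)[u] + val >= buf[val] - 9 ==> buf[val] + u != 3*val - 1
Answer: WP = store(arr, u + 2, 3*u - 5)[u] + val >= buf[val] - 9 ==> buf[val] + u != 3*val - 1


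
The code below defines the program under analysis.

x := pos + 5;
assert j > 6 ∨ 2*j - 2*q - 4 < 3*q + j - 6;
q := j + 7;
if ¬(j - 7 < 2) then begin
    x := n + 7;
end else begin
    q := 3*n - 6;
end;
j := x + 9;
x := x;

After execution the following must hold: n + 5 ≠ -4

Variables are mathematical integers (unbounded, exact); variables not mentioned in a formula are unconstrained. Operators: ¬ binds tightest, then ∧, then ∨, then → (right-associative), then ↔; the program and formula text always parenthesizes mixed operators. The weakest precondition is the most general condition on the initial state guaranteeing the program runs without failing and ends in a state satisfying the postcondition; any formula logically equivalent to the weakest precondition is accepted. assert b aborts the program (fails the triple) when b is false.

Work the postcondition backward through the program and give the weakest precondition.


Working backward. After the program, the postcondition n + 5 ≠ -4 must hold; in canonical form it is n ≠ -9.
Before x := x: n ≠ -9
Before j := x + 9: n ≠ -9
Then branch requires n ≠ -9; else branch requires n ≠ -9.
Before the if: ((¬(j < 9)) → n ≠ -9) ∧ (j < 9 → n ≠ -9)
Before q := j + 7: ((¬(j < 9)) → n ≠ -9) ∧ (j < 9 → n ≠ -9)
Before assert j > 6 ∨ 2*j - 2*q - 4 < 3*q + j - 6: (j > 6 ∨ j < 5*q - 2) ∧ ((¬(j < 9)) → n ≠ -9) ∧ (j < 9 → n ≠ -9)
Before x := pos + 5: (j > 6 ∨ j < 5*q - 2) ∧ ((¬(j < 9)) → n ≠ -9) ∧ (j < 9 → n ≠ -9)
Answer: WP = (j > 6 ∨ j < 5*q - 2) ∧ ((¬(j < 9)) → n ≠ -9) ∧ (j < 9 → n ≠ -9)


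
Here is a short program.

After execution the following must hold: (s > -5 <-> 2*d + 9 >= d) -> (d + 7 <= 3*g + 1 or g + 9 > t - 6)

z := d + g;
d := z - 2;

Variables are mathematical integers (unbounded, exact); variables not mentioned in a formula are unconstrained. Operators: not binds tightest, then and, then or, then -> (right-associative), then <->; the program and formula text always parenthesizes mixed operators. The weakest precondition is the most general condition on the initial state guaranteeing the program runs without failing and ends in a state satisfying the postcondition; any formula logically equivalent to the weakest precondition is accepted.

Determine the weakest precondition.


Working backward. After the program, the postcondition (s > -5 <-> 2*d + 9 >= d) -> (d + 7 <= 3*g + 1 or g + 9 > t - 6) must hold; in canonical form it is (s > -5 <-> d >= -9) -> (d <= 3*g - 6 or g > t - 15).
Before d := z - 2: (s > -5 <-> z >= -7) -> (z <= 3*g - 4 or g > t - 15)
Before z := d + g: (s > -5 <-> d + g >= -7) -> (d <= 2*g - 4 or g > t - 15)
Answer: WP = (s > -5 <-> d + g >= -7) -> (d <= 2*g - 4 or g > t - 15)


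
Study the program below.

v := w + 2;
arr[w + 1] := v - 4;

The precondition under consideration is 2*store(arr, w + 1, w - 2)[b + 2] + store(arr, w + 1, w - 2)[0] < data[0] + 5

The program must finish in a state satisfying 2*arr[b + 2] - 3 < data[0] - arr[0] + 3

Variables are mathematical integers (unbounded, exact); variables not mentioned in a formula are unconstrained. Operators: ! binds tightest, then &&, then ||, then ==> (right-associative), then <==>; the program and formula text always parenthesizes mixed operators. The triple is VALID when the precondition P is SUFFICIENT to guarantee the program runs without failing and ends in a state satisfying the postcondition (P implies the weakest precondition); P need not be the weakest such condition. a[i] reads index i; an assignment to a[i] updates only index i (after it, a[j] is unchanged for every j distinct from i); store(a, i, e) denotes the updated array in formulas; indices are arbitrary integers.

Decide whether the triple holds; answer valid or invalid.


Working backward. After the program, the postcondition 2*arr[b + 2] - 3 < data[0] - arr[0] + 3 must hold; in canonical form it is 2*arr[b + 2] + arr[0] < data[0] + 6.
Before arr[w + 1] := v - 4: 2*store(arr, w + 1, v - 4)[b + 2] + store(arr, w + 1, v - 4)[0] < data[0] + 6
Before v := w + 2: 2*store(arr, w + 1, w - 2)[b + 2] + store(arr, w + 1, w - 2)[0] < data[0] + 6
The weakest precondition is 2*store(arr, w + 1, w - 2)[b + 2] + store(arr, w + 1, w - 2)[0] < data[0] + 6.
Check whether 2*store(arr, w + 1, w - 2)[b + 2] + store(arr, w + 1, w - 2)[0] < data[0] + 5 implies it.
Every state satisfying the precondition satisfies the weakest precondition: the implication holds.
Answer: valid


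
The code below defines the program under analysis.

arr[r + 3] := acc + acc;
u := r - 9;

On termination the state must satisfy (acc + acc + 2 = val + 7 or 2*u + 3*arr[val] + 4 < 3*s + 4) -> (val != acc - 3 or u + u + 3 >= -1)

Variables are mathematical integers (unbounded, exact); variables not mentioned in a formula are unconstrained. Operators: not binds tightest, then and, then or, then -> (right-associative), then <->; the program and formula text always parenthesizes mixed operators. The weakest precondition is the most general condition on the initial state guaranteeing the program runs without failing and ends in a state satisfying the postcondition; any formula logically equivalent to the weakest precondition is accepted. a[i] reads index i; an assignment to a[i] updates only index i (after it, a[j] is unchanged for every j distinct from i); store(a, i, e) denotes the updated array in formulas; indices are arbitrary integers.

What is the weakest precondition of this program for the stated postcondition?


Working backward. After the program, the postcondition (acc + acc + 2 = val + 7 or 2*u + 3*arr[val] + 4 < 3*s + 4) -> (val != acc - 3 or u + u + 3 >= -1) must hold; in canonical form it is (2*acc = val + 5 or 3*arr[val] + 2*u < 3*s) -> (val != acc - 3 or 2*u >= -4).
Before u := r - 9: (2*acc = val + 5 or 3*arr[val] + 2*r < 3*s + 18) -> (val != acc - 3 or 2*r >= 14)
Before arr[r + 3] := acc + acc: (2*acc = val + 5 or 3*store(arr, r + 3, 2*acc)[val] + 2*r < 3*s + 18) -> (val != acc - 3 or 2*r >= 14)
Answer: WP = (2*acc = val + 5 or 3*store(arr, r + 3, 2*acc)[val] + 2*r < 3*s + 18) -> (val != acc - 3 or 2*r >= 14)


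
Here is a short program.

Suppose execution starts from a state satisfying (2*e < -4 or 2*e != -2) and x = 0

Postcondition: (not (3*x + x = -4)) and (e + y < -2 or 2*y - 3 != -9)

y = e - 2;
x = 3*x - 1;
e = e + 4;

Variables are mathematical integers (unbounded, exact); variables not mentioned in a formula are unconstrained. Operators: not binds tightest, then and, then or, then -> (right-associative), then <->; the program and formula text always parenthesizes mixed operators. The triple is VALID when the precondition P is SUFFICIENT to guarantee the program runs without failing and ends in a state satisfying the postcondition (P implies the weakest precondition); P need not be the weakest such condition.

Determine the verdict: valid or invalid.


Working backward. After the program, the postcondition (not (3*x + x = -4)) and (e + y < -2 or 2*y - 3 != -9) must hold; in canonical form it is (not (4*x = -4)) and (e + y < -2 or 2*y != -6).
Before e := e + 4: (not (4*x = -4)) and (e + y < -6 or 2*y != -6)
Before x := 3*x - 1: (not (12*x = 0)) and (e + y < -6 or 2*y != -6)
Before y := e - 2: (not (12*x = 0)) and (2*e < -4 or 2*e != -2)
The weakest precondition is (not (12*x = 0)) and (2*e < -4 or 2*e != -2).
Check whether (2*e < -4 or 2*e != -2) and x = 0 implies it.
Countermodel: at the initial state e = 0, x = 0, the precondition holds but the weakest precondition fails.
Answer: invalid


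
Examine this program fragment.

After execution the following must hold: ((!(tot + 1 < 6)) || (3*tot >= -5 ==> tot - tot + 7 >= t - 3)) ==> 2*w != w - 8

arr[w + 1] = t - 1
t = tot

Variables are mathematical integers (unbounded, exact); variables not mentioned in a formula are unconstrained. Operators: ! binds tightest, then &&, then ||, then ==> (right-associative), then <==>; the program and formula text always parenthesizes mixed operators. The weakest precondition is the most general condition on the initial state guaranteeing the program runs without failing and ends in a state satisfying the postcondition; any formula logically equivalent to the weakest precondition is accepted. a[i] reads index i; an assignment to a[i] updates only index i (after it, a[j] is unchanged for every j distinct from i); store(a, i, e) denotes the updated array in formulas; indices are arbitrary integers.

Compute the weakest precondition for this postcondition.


Working backward. After the program, the postcondition ((!(tot + 1 < 6)) || (3*tot >= -5 ==> tot - tot + 7 >= t - 3)) ==> 2*w != w - 8 must hold; in canonical form it is ((!(tot < 5)) || (3*tot >= -5 ==> t <= 10)) ==> w != -8.
Before t := tot: ((!(tot < 5)) || (3*tot >= -5 ==> tot <= 10)) ==> w != -8
Before arr[w + 1] := t - 1: ((!(tot < 5)) || (3*tot >= -5 ==> tot <= 10)) ==> w != -8
Answer: WP = ((!(tot < 5)) || (3*tot >= -5 ==> tot <= 10)) ==> w != -8


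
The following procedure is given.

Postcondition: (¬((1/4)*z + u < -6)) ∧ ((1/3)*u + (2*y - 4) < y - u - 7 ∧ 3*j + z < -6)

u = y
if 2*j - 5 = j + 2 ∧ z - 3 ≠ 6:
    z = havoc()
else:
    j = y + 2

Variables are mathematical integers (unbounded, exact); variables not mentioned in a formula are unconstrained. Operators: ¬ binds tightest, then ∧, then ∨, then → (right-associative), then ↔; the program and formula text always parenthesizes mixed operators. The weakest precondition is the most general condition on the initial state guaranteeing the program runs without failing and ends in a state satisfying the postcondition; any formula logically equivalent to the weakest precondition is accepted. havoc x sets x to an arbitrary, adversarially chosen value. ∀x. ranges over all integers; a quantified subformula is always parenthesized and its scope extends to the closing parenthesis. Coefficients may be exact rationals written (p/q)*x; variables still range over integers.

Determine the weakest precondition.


Working backward. After the program, the postcondition (¬((1/4)*z + u < -6)) ∧ ((1/3)*u + (2*y - 4) < y - u - 7 ∧ 3*j + z < -6) must hold; in canonical form it is (¬(u + (1/4)*z < -6)) ∧ (4/3)*u + y < -3 ∧ 3*j + z < -6.
Then branch requires ∀z_1. ((¬(u + (1/4)*z_1 < -6)) ∧ (4/3)*u + y < -3 ∧ 3*j + z_1 < -6); else branch requires (¬(u + (1/4)*z < -6)) ∧ (4/3)*u + y < -3 ∧ 3*y + z < -12.
Before the if: ((j = 7 ∧ z ≠ 9) → (∀z_1. ((¬(u + (1/4)*z_1 < -6)) ∧ (4/3)*u + y < -3 ∧ 3*j + z_1 < -6))) ∧ ((¬(j = 7 ∧ z ≠ 9)) → ((¬(u + (1/4)*z < -6)) ∧ (4/3)*u + y < -3 ∧ 3*y + z < -12))
Before u := y: ((j = 7 ∧ z ≠ 9) → (∀z_1. ((¬(y + (1/4)*z_1 < -6)) ∧ (7/3)*y < -3 ∧ 3*j + z_1 < -6))) ∧ ((¬(j = 7 ∧ z ≠ 9)) → ((¬(y + (1/4)*z < -6)) ∧ (7/3)*y < -3 ∧ 3*y + z < -12))
Answer: WP = ((j = 7 ∧ z ≠ 9) → (∀z_1. ((¬(y + (1/4)*z_1 < -6)) ∧ (7/3)*y < -3 ∧ 3*j + z_1 < -6))) ∧ ((¬(j = 7 ∧ z ≠ 9)) → ((¬(y + (1/4)*z < -6)) ∧ (7/3)*y < -3 ∧ 3*y + z < -12))


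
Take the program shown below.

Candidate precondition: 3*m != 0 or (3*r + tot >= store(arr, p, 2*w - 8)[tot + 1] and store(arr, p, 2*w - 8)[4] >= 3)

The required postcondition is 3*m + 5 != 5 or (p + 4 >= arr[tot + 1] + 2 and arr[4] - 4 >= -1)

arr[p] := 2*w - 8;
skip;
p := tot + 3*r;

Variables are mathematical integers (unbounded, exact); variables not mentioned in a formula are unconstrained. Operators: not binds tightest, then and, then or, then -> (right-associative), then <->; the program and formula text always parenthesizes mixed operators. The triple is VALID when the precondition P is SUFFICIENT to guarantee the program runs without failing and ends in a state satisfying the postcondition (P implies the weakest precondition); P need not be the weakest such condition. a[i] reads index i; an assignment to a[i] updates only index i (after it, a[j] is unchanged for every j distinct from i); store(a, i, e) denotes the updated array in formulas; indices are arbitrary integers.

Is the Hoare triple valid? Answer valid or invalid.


Working backward. After the program, the postcondition 3*m + 5 != 5 or (p + 4 >= arr[tot + 1] + 2 and arr[4] - 4 >= -1) must hold; in canonical form it is 3*m != 0 or (p >= arr[tot + 1] - 2 and arr[4] >= 3).
Before p := tot + 3*r: 3*m != 0 or (3*r + tot >= arr[tot + 1] - 2 and arr[4] >= 3)
Before skip: 3*m != 0 or (3*r + tot >= arr[tot + 1] - 2 and arr[4] >= 3)
Before arr[p] := 2*w - 8: 3*m != 0 or (3*r + tot >= store(arr, p, 2*w - 8)[tot + 1] - 2 and store(arr, p, 2*w - 8)[4] >= 3)
The weakest precondition is 3*m != 0 or (3*r + tot >= store(arr, p, 2*w - 8)[tot + 1] - 2 and store(arr, p, 2*w - 8)[4] >= 3).
Check whether 3*m != 0 or (3*r + tot >= store(arr, p, 2*w - 8)[tot + 1] and store(arr, p, 2*w - 8)[4] >= 3) implies it.
Every state satisfying the precondition satisfies the weakest precondition: the implication holds.
Answer: valid


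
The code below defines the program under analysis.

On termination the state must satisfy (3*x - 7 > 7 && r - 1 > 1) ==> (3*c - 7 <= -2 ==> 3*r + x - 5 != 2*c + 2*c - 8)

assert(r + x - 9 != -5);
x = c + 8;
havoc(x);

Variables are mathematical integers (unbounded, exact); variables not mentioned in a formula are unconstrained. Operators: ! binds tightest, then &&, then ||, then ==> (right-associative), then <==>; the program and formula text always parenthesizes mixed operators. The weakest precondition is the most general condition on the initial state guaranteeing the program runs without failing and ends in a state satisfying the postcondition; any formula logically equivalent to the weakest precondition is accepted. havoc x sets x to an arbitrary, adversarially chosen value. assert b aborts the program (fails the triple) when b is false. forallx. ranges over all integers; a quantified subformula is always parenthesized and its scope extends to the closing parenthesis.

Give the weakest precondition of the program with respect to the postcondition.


Working backward. After the program, the postcondition (3*x - 7 > 7 && r - 1 > 1) ==> (3*c - 7 <= -2 ==> 3*r + x - 5 != 2*c + 2*c - 8) must hold; in canonical form it is (3*x > 14 && r > 2) ==> (3*c <= 5 ==> 3*r + x != 4*c - 3).
Before havoc x: forall x_1. ((3*x_1 > 14 && r > 2) ==> (3*c <= 5 ==> 3*r + x_1 != 4*c - 3))
Before x := c + 8: forall x_1. ((3*x_1 > 14 && r > 2) ==> (3*c <= 5 ==> 3*r + x_1 != 4*c - 3))
Before assert r + x - 9 != -5: r + x != 4 && (forall x_1. ((3*x_1 > 14 && r > 2) ==> (3*c <= 5 ==> 3*r + x_1 != 4*c - 3)))
Answer: WP = r + x != 4 && (forall x_1. ((3*x_1 > 14 && r > 2) ==> (3*c <= 5 ==> 3*r + x_1 != 4*c - 3)))


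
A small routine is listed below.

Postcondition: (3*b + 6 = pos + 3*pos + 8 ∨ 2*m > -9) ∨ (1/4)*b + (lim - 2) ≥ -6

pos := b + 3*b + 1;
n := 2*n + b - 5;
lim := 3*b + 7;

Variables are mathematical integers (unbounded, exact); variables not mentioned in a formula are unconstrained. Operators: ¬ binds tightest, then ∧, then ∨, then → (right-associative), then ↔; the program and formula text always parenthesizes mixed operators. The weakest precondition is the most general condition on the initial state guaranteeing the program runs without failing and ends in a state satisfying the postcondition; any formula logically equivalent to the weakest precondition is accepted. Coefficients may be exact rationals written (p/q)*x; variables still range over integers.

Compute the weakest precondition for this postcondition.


Working backward. After the program, the postcondition (3*b + 6 = pos + 3*pos + 8 ∨ 2*m > -9) ∨ (1/4)*b + (lim - 2) ≥ -6 must hold; in canonical form it is 3*b = 4*pos + 2 ∨ 2*m > -9 ∨ (1/4)*b + lim ≥ -4.
Before lim := 3*b + 7: 3*b = 4*pos + 2 ∨ 2*m > -9 ∨ (13/4)*b ≥ -11
Before n := 2*n + b - 5: 3*b = 4*pos + 2 ∨ 2*m > -9 ∨ (13/4)*b ≥ -11
Before pos := b + 3*b + 1: 13*b = -6 ∨ 2*m > -9 ∨ (13/4)*b ≥ -11
Answer: WP = 13*b = -6 ∨ 2*m > -9 ∨ (13/4)*b ≥ -11


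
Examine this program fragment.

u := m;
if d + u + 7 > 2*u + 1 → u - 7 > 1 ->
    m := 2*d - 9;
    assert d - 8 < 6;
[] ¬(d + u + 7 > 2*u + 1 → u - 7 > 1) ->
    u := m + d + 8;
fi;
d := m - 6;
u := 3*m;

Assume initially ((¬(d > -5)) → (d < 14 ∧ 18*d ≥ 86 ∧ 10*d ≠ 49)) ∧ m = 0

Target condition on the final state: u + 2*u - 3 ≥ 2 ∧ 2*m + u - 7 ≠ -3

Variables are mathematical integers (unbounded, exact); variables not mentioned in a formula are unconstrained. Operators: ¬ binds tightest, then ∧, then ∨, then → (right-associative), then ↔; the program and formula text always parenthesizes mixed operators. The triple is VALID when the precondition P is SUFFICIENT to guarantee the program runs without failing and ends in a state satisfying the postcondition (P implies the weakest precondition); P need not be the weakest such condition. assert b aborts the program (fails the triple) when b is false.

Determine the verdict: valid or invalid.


Working backward. After the program, the postcondition u + 2*u - 3 ≥ 2 ∧ 2*m + u - 7 ≠ -3 must hold; in canonical form it is 3*u ≥ 5 ∧ 2*m + u ≠ 4.
Before u := 3*m: 9*m ≥ 5 ∧ 5*m ≠ 4
Before d := m - 6: 9*m ≥ 5 ∧ 5*m ≠ 4
Then branch requires d < 14 ∧ 18*d ≥ 86 ∧ 10*d ≠ 49; else branch requires 9*m ≥ 5 ∧ 5*m ≠ 4.
Before the if: ((d > u - 6 → u > 8) → (d < 14 ∧ 18*d ≥ 86 ∧ 10*d ≠ 49)) ∧ ((¬(d > u - 6 → u > 8)) → (9*m ≥ 5 ∧ 5*m ≠ 4))
Before u := m: ((d > m - 6 → m > 8) → (d < 14 ∧ 18*d ≥ 86 ∧ 10*d ≠ 49)) ∧ ((¬(d > m - 6 → m > 8)) → (9*m ≥ 5 ∧ 5*m ≠ 4))
The weakest precondition is ((d > m - 6 → m > 8) → (d < 14 ∧ 18*d ≥ 86 ∧ 10*d ≠ 49)) ∧ ((¬(d > m - 6 → m > 8)) → (9*m ≥ 5 ∧ 5*m ≠ 4)).
Check whether ((¬(d > -5)) → (d < 14 ∧ 18*d ≥ 86 ∧ 10*d ≠ 49)) ∧ m = 0 implies it.
Countermodel: at the initial state d = 0, m = 0, the precondition holds but the weakest precondition fails.
Answer: invalid


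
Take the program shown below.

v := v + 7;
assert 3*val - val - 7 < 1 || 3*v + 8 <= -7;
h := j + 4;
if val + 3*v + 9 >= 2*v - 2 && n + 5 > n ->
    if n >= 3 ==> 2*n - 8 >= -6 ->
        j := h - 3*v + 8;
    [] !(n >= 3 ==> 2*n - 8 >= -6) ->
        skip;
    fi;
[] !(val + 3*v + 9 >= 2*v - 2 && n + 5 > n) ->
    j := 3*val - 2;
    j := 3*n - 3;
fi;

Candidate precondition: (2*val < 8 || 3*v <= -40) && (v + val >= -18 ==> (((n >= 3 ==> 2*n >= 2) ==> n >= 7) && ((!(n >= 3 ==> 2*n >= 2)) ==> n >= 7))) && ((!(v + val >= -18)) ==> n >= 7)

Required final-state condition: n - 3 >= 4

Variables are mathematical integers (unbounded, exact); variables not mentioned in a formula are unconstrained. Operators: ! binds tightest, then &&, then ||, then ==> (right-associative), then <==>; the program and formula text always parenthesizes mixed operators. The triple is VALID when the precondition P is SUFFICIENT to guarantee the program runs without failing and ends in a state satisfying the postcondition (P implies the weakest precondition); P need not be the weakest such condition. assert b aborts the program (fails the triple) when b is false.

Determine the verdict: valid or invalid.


Working backward. After the program, the postcondition n - 3 >= 4 must hold; in canonical form it is n >= 7.
Then branch requires ((n >= 3 ==> 2*n >= 2) ==> n >= 7) && ((!(n >= 3 ==> 2*n >= 2)) ==> n >= 7); else branch requires n >= 7.
Before the if: (v + val >= -11 ==> (((n >= 3 ==> 2*n >= 2) ==> n >= 7) && ((!(n >= 3 ==> 2*n >= 2)) ==> n >= 7))) && ((!(v + val >= -11)) ==> n >= 7)
Before h := j + 4: (v + val >= -11 ==> (((n >= 3 ==> 2*n >= 2) ==> n >= 7) && ((!(n >= 3 ==> 2*n >= 2)) ==> n >= 7))) && ((!(v + val >= -11)) ==> n >= 7)
Before assert 3*val - val - 7 < 1 || 3*v + 8 <= -7: (2*val < 8 || 3*v <= -15) && (v + val >= -11 ==> (((n >= 3 ==> 2*n >= 2) ==> n >= 7) && ((!(n >= 3 ==> 2*n >= 2)) ==> n >= 7))) && ((!(v + val >= -11)) ==> n >= 7)
Before v := v + 7: (2*val < 8 || 3*v <= -36) && (v + val >= -18 ==> (((n >= 3 ==> 2*n >= 2) ==> n >= 7) && ((!(n >= 3 ==> 2*n >= 2)) ==> n >= 7))) && ((!(v + val >= -18)) ==> n >= 7)
The weakest precondition is (2*val < 8 || 3*v <= -36) && (v + val >= -18 ==> (((n >= 3 ==> 2*n >= 2) ==> n >= 7) && ((!(n >= 3 ==> 2*n >= 2)) ==> n >= 7))) && ((!(v + val >= -18)) ==> n >= 7).
Check whether (2*val < 8 || 3*v <= -40) && (v + val >= -18 ==> (((n >= 3 ==> 2*n >= 2) ==> n >= 7) && ((!(n >= 3 ==> 2*n >= 2)) ==> n >= 7))) && ((!(v + val >= -18)) ==> n >= 7) implies it.
Every state satisfying the precondition satisfies the weakest precondition: the implication holds.
Answer: valid


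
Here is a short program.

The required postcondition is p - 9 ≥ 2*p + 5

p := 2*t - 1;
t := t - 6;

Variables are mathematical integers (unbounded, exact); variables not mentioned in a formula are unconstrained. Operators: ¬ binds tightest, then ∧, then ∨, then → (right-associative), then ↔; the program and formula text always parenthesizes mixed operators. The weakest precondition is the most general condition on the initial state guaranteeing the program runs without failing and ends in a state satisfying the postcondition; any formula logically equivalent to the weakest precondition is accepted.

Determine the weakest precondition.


Working backward. After the program, the postcondition p - 9 ≥ 2*p + 5 must hold; in canonical form it is p ≤ -14.
Before t := t - 6: p ≤ -14
Before p := 2*t - 1: 2*t ≤ -13
Answer: WP = 2*t ≤ -13


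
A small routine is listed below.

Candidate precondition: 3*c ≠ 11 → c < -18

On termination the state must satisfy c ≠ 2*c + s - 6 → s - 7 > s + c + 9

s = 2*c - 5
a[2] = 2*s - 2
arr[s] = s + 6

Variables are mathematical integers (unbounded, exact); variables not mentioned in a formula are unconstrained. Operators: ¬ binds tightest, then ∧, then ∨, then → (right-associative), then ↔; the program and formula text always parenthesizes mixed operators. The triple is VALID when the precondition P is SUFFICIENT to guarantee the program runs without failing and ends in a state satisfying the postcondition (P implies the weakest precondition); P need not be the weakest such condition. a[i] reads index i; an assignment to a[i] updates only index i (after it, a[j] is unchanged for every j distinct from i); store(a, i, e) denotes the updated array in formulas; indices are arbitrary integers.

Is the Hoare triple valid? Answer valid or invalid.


Working backward. After the program, the postcondition c ≠ 2*c + s - 6 → s - 7 > s + c + 9 must hold; in canonical form it is c + s ≠ 6 → c < -16.
Before arr[s] := s + 6: c + s ≠ 6 → c < -16
Before a[2] := 2*s - 2: c + s ≠ 6 → c < -16
Before s := 2*c - 5: 3*c ≠ 11 → c < -16
The weakest precondition is 3*c ≠ 11 → c < -16.
Check whether 3*c ≠ 11 → c < -18 implies it.
Every state satisfying the precondition satisfies the weakest precondition: the implication holds.
Answer: valid


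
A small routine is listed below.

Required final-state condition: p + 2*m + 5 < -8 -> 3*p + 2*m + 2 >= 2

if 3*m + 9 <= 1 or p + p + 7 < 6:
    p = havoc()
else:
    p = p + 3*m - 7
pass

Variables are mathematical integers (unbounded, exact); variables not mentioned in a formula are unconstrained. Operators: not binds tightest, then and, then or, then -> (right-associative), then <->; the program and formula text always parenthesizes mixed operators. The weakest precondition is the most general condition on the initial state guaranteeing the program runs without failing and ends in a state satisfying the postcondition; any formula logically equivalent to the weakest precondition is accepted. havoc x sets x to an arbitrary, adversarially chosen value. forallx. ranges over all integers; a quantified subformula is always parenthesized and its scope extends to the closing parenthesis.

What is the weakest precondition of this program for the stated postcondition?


Working backward. After the program, the postcondition p + 2*m + 5 < -8 -> 3*p + 2*m + 2 >= 2 must hold; in canonical form it is 2*m + p < -13 -> 2*m + 3*p >= 0.
Before skip: 2*m + p < -13 -> 2*m + 3*p >= 0
Then branch requires forall p_1. (2*m + p_1 < -13 -> 2*m + 3*p_1 >= 0); else branch requires 5*m + p < -6 -> 11*m + 3*p >= 21.
Before the if: ((3*m <= -8 or 2*p < -1) -> (forall p_1. (2*m + p_1 < -13 -> 2*m + 3*p_1 >= 0))) and ((not (3*m <= -8 or 2*p < -1)) -> (5*m + p < -6 -> 11*m + 3*p >= 21))
Answer: WP = ((3*m <= -8 or 2*p < -1) -> (forall p_1. (2*m + p_1 < -13 -> 2*m + 3*p_1 >= 0))) and ((not (3*m <= -8 or 2*p < -1)) -> (5*m + p < -6 -> 11*m + 3*p >= 21))


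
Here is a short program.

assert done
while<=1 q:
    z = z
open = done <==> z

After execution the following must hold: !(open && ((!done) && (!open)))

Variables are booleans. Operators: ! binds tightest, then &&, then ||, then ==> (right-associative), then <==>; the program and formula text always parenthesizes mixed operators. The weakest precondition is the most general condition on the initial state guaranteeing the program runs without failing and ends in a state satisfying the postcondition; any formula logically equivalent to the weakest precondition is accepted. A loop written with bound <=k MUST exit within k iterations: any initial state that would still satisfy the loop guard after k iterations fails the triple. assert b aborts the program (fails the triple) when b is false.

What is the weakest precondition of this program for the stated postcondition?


Working backward. After the program, the postcondition !(open && ((!done) && (!open))) must hold; in canonical form it is true.
Before open := done <==> z: true
Before the loop (bound <=1), unroll the exhaustion recursion (WP_0 = exit-now case; WP_j = one more guarded iteration, up to j = 1):
  WP_0: !q
  WP_1: q ==> (!q)
So before the loop: q ==> (!q)
Before assert done: done && (q ==> (!q))
Answer: WP = done && (q ==> (!q))


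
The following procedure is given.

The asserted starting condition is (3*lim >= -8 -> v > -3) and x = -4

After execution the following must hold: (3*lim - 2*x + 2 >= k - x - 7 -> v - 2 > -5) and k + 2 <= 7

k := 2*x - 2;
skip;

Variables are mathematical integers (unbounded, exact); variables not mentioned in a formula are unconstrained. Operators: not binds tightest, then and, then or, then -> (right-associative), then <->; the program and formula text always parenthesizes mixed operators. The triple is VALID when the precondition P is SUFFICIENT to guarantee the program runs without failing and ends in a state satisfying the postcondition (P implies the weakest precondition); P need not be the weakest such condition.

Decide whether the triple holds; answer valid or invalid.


Working backward. After the program, the postcondition (3*lim - 2*x + 2 >= k - x - 7 -> v - 2 > -5) and k + 2 <= 7 must hold; in canonical form it is (3*lim >= k + x - 9 -> v > -3) and k <= 5.
Before skip: (3*lim >= k + x - 9 -> v > -3) and k <= 5
Before k := 2*x - 2: (3*lim >= 3*x - 11 -> v > -3) and 2*x <= 7
The weakest precondition is (3*lim >= 3*x - 11 -> v > -3) and 2*x <= 7.
Check whether (3*lim >= -8 -> v > -3) and x = -4 implies it.
Countermodel: at the initial state lim = -7, v = -3, x = -4, the precondition holds but the weakest precondition fails.
Answer: invalid


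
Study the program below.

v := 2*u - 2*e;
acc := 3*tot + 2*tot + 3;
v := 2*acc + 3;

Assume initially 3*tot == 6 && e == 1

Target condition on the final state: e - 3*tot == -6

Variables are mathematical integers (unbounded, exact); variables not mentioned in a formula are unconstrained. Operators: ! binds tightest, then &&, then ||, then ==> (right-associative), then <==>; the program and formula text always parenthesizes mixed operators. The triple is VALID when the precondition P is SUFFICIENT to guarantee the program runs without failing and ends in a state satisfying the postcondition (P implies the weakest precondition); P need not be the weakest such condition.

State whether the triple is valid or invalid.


Working backward. After the program, the postcondition e - 3*tot == -6 must hold; in canonical form it is e == 3*tot - 6.
Before v := 2*acc + 3: e == 3*tot - 6
Before acc := 3*tot + 2*tot + 3: e == 3*tot - 6
Before v := 2*u - 2*e: e == 3*tot - 6
The weakest precondition is e == 3*tot - 6.
Check whether 3*tot == 6 && e == 1 implies it.
Countermodel: at the initial state e = 1, tot = 2, the precondition holds but the weakest precondition fails.
Answer: invalid


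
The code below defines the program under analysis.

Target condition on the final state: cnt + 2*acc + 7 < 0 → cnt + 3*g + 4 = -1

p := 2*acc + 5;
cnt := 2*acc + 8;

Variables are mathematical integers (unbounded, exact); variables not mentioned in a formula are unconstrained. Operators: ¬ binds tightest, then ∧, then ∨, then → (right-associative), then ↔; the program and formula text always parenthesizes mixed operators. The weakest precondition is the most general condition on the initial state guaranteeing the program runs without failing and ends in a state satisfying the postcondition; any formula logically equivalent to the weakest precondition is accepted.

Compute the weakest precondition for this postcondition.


Working backward. After the program, the postcondition cnt + 2*acc + 7 < 0 → cnt + 3*g + 4 = -1 must hold; in canonical form it is 2*acc + cnt < -7 → cnt + 3*g = -5.
Before cnt := 2*acc + 8: 4*acc < -15 → 2*acc + 3*g = -13
Before p := 2*acc + 5: 4*acc < -15 → 2*acc + 3*g = -13
Answer: WP = 4*acc < -15 → 2*acc + 3*g = -13


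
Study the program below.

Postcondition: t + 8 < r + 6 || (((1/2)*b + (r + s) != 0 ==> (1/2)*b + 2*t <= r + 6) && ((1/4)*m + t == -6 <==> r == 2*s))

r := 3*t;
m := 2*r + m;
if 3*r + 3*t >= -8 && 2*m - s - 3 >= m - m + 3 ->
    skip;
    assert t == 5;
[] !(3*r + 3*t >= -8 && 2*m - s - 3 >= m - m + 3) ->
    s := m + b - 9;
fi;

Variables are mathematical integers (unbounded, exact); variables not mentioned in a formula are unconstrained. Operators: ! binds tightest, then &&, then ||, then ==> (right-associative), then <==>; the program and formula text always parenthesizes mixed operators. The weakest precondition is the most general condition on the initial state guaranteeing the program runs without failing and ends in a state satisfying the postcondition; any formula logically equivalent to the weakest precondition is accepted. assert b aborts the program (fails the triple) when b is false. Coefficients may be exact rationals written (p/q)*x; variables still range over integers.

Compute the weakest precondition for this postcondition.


Working backward. After the program, the postcondition t + 8 < r + 6 || (((1/2)*b + (r + s) != 0 ==> (1/2)*b + 2*t <= r + 6) && ((1/4)*m + t == -6 <==> r == 2*s)) must hold; in canonical form it is t < r - 2 || (((1/2)*b + r + s != 0 ==> (1/2)*b + 2*t <= r + 6) && ((1/4)*m + t == -6 <==> r == 2*s)).
Then branch requires t == 5 && (t < r - 2 || (((1/2)*b + r + s != 0 ==> (1/2)*b + 2*t <= r + 6) && ((1/4)*m + t == -6 <==> r == 2*s))); else branch requires t < r - 2 || (((3/2)*b + m + r != 9 ==> (1/2)*b + 2*t <= r + 6) && ((1/4)*m + t == -6 <==> r == 2*b + 2*m - 18)).
Before the if: ((3*r + 3*t >= -8 && 2*m >= s + 6) ==> (t == 5 && (t < r - 2 || (((1/2)*b + r + s != 0 ==> (1/2)*b + 2*t <= r + 6) && ((1/4)*m + t == -6 <==> r == 2*s))))) && ((!(3*r + 3*t >= -8 && 2*m >= s + 6)) ==> (t < r - 2 || (((3/2)*b + m + r != 9 ==> (1/2)*b + 2*t <= r + 6) && ((1/4)*m + t == -6 <==> r == 2*b + 2*m - 18))))
Before m := 2*r + m: ((3*r + 3*t >= -8 && 2*m + 4*r >= s + 6) ==> (t == 5 && (t < r - 2 || (((1/2)*b + r + s != 0 ==> (1/2)*b + 2*t <= r + 6) && ((1/4)*m + (1/2)*r + t == -6 <==> r == 2*s))))) && ((!(3*r + 3*t >= -8 && 2*m + 4*r >= s + 6)) ==> (t < r - 2 || (((3/2)*b + m + 3*r != 9 ==> (1/2)*b + 2*t <= r + 6) && ((1/4)*m + (1/2)*r + t == -6 <==> 2*b + 2*m + 3*r == 18))))
Before r := 3*t: ((12*t >= -8 && 2*m + 12*t >= s + 6) ==> (t == 5 && (2*t > 2 || (((1/2)*b + s + 3*t != 0 ==> (1/2)*b <= t + 6) && ((1/4)*m + (5/2)*t == -6 <==> 3*t == 2*s))))) && ((!(12*t >= -8 && 2*m + 12*t >= s + 6)) ==> (2*t > 2 || (((3/2)*b + m + 9*t != 9 ==> (1/2)*b <= t + 6) && ((1/4)*m + (5/2)*t == -6 <==> 2*b + 2*m + 9*t == 18))))
Answer: WP = ((12*t >= -8 && 2*m + 12*t >= s + 6) ==> (t == 5 && (2*t > 2 || (((1/2)*b + s + 3*t != 0 ==> (1/2)*b <= t + 6) && ((1/4)*m + (5/2)*t == -6 <==> 3*t == 2*s))))) && ((!(12*t >= -8 && 2*m + 12*t >= s + 6)) ==> (2*t > 2 || (((3/2)*b + m + 9*t != 9 ==> (1/2)*b <= t + 6) && ((1/4)*m + (5/2)*t == -6 <==> 2*b + 2*m + 9*t == 18))))


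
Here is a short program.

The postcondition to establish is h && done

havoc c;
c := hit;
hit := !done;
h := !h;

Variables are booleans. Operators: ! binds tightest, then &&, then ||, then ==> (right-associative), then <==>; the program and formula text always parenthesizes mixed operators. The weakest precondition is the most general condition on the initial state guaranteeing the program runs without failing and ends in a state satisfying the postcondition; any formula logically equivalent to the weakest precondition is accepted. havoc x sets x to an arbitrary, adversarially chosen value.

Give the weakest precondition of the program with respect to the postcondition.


Working backward. After the program, h && done must hold.
Before h := !h: (!h) && done
Before hit := !done: (!h) && done
Before c := hit: (!h) && done
Before havoc c: (!h) && done
Answer: WP = (!h) && done


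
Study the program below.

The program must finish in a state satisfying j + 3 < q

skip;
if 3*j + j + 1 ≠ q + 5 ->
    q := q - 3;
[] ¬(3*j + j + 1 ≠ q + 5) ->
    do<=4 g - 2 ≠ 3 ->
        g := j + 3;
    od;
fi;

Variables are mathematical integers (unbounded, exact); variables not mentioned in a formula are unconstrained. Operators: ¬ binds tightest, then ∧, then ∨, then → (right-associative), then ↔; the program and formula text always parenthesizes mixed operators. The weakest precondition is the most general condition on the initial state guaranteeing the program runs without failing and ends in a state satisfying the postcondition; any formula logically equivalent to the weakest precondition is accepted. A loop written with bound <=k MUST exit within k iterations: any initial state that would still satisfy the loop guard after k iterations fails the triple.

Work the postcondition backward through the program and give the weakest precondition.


Working backward. After the program, the postcondition j + 3 < q must hold; in canonical form it is j < q - 3.
Then branch requires j < q - 6; else branch requires (g ≠ 5 → ((j ≠ 2 → ((j ≠ 2 → ((j ≠ 2 → ((¬(j ≠ 2)) ∧ j < q - 3)) ∧ ((¬(j ≠ 2)) → j < q - 3))) ∧ ((¬(j ≠ 2)) → j < q - 3))) ∧ ((¬(j ≠ 2)) → j < q - 3))) ∧ ((¬(g ≠ 5)) → j < q - 3).
Before the if: (4*j ≠ q + 4 → j < q - 6) ∧ ((¬(4*j ≠ q + 4)) → ((g ≠ 5 → ((j ≠ 2 → ((j ≠ 2 → ((j ≠ 2 → ((¬(j ≠ 2)) ∧ j < q - 3)) ∧ ((¬(j ≠ 2)) → j < q - 3))) ∧ ((¬(j ≠ 2)) → j < q - 3))) ∧ ((¬(j ≠ 2)) → j < q - 3))) ∧ ((¬(g ≠ 5)) → j < q - 3)))
Before skip: (4*j ≠ q + 4 → j < q - 6) ∧ ((¬(4*j ≠ q + 4)) → ((g ≠ 5 → ((j ≠ 2 → ((j ≠ 2 → ((j ≠ 2 → ((¬(j ≠ 2)) ∧ j < q - 3)) ∧ ((¬(j ≠ 2)) → j < q - 3))) ∧ ((¬(j ≠ 2)) → j < q - 3))) ∧ ((¬(j ≠ 2)) → j < q - 3))) ∧ ((¬(g ≠ 5)) → j < q - 3)))
Answer: WP = (4*j ≠ q + 4 → j < q - 6) ∧ ((¬(4*j ≠ q + 4)) → ((g ≠ 5 → ((j ≠ 2 → ((j ≠ 2 → ((j ≠ 2 → ((¬(j ≠ 2)) ∧ j < q - 3)) ∧ ((¬(j ≠ 2)) → j < q - 3))) ∧ ((¬(j ≠ 2)) → j < q - 3))) ∧ ((¬(j ≠ 2)) → j < q - 3))) ∧ ((¬(g ≠ 5)) → j < q - 3)))


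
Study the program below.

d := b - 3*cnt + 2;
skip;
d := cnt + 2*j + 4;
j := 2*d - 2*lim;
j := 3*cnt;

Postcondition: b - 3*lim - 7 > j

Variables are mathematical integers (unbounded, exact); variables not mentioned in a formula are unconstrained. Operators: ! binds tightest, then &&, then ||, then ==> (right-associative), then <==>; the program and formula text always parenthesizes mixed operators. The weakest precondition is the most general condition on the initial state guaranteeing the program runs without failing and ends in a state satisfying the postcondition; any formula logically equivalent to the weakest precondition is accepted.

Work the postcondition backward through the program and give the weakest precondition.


Working backward. After the program, the postcondition b - 3*lim - 7 > j must hold; in canonical form it is b > j + 3*lim + 7.
Before j := 3*cnt: b > 3*cnt + 3*lim + 7
Before j := 2*d - 2*lim: b > 3*cnt + 3*lim + 7
Before d := cnt + 2*j + 4: b > 3*cnt + 3*lim + 7
Before skip: b > 3*cnt + 3*lim + 7
Before d := b - 3*cnt + 2: b > 3*cnt + 3*lim + 7
Answer: WP = b > 3*cnt + 3*lim + 7
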